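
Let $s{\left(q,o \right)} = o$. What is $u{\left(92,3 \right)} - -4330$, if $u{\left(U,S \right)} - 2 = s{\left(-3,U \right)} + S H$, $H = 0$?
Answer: $4424$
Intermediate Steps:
$u{\left(U,S \right)} = 2 + U$ ($u{\left(U,S \right)} = 2 + \left(U + S 0\right) = 2 + \left(U + 0\right) = 2 + U$)
$u{\left(92,3 \right)} - -4330 = \left(2 + 92\right) - -4330 = 94 + 4330 = 4424$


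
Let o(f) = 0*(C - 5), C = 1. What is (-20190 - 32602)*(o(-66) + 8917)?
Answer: -470746264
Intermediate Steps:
o(f) = 0 (o(f) = 0*(1 - 5) = 0*(-4) = 0)
(-20190 - 32602)*(o(-66) + 8917) = (-20190 - 32602)*(0 + 8917) = -52792*8917 = -470746264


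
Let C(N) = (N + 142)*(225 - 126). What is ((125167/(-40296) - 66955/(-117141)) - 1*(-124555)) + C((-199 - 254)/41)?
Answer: 8871329440790983/64510954392 ≈ 1.3752e+5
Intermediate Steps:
C(N) = 14058 + 99*N (C(N) = (142 + N)*99 = 14058 + 99*N)
((125167/(-40296) - 66955/(-117141)) - 1*(-124555)) + C((-199 - 254)/41) = ((125167/(-40296) - 66955/(-117141)) - 1*(-124555)) + (14058 + 99*((-199 - 254)/41)) = ((125167*(-1/40296) - 66955*(-1/117141)) + 124555) + (14058 + 99*(-453*1/41)) = ((-125167/40296 + 66955/117141) + 124555) + (14058 + 99*(-453/41)) = (-3988056289/1573437912 + 124555) + (14058 - 44847/41) = 195975571072871/1573437912 + 531531/41 = 8871329440790983/64510954392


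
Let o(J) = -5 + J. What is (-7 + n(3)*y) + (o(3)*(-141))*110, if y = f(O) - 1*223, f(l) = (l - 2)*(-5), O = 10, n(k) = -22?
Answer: 36799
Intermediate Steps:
f(l) = 10 - 5*l (f(l) = (-2 + l)*(-5) = 10 - 5*l)
y = -263 (y = (10 - 5*10) - 1*223 = (10 - 50) - 223 = -40 - 223 = -263)
(-7 + n(3)*y) + (o(3)*(-141))*110 = (-7 - 22*(-263)) + ((-5 + 3)*(-141))*110 = (-7 + 5786) - 2*(-141)*110 = 5779 + 282*110 = 5779 + 31020 = 36799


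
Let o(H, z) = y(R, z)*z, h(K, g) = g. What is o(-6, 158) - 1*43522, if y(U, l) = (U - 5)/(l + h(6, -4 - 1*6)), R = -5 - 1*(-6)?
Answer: -1610472/37 ≈ -43526.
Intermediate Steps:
R = 1 (R = -5 + 6 = 1)
y(U, l) = (-5 + U)/(-10 + l) (y(U, l) = (U - 5)/(l + (-4 - 1*6)) = (-5 + U)/(l + (-4 - 6)) = (-5 + U)/(l - 10) = (-5 + U)/(-10 + l))
o(H, z) = -4*z/(-10 + z) (o(H, z) = ((-5 + 1)/(-10 + z))*z = (-4/(-10 + z))*z = -4*z/(-10 + z))
o(-6, 158) - 1*43522 = -4*158/(-10 + 158) - 1*43522 = -4*158/148 - 43522 = -4*158*1/148 - 43522 = -158/37 - 43522 = -1610472/37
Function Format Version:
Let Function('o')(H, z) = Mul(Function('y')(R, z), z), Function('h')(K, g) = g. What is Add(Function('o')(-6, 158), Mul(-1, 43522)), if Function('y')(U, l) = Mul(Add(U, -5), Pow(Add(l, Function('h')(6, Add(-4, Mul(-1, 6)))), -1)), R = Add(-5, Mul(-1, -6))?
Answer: Rational(-1610472, 37) ≈ -43526.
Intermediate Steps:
R = 1 (R = Add(-5, 6) = 1)
Function('y')(U, l) = Mul(Pow(Add(-10, l), -1), Add(-5, U)) (Function('y')(U, l) = Mul(Add(U, -5), Pow(Add(l, Add(-4, Mul(-1, 6))), -1)) = Mul(Add(-5, U), Pow(Add(l, Add(-4, -6)), -1)) = Mul(Add(-5, U), Pow(Add(l, -10), -1)) = Mul(Add(-5, U), Pow(Add(-10, l), -1)) = Mul(Pow(Add(-10, l), -1), Add(-5, U)))
Function('o')(H, z) = Mul(-4, z, Pow(Add(-10, z), -1)) (Function('o')(H, z) = Mul(Mul(Pow(Add(-10, z), -1), Add(-5, 1)), z) = Mul(Mul(Pow(Add(-10, z), -1), -4), z) = Mul(Mul(-4, Pow(Add(-10, z), -1)), z) = Mul(-4, z, Pow(Add(-10, z), -1)))
Add(Function('o')(-6, 158), Mul(-1, 43522)) = Add(Mul(-4, 158, Pow(Add(-10, 158), -1)), Mul(-1, 43522)) = Add(Mul(-4, 158, Pow(148, -1)), -43522) = Add(Mul(-4, 158, Rational(1, 148)), -43522) = Add(Rational(-158, 37), -43522) = Rational(-1610472, 37)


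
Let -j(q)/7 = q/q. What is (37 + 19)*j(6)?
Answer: -392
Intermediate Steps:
j(q) = -7 (j(q) = -7*q/q = -7*1 = -7)
(37 + 19)*j(6) = (37 + 19)*(-7) = 56*(-7) = -392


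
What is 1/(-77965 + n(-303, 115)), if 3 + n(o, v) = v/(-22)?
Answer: -22/1715411 ≈ -1.2825e-5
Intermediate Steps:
n(o, v) = -3 - v/22 (n(o, v) = -3 + v/(-22) = -3 + v*(-1/22) = -3 - v/22)
1/(-77965 + n(-303, 115)) = 1/(-77965 + (-3 - 1/22*115)) = 1/(-77965 + (-3 - 115/22)) = 1/(-77965 - 181/22) = 1/(-1715411/22) = -22/1715411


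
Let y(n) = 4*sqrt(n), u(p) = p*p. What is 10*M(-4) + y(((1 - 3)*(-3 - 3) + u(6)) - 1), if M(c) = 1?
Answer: 10 + 4*sqrt(47) ≈ 37.423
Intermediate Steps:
u(p) = p**2
10*M(-4) + y(((1 - 3)*(-3 - 3) + u(6)) - 1) = 10*1 + 4*sqrt(((1 - 3)*(-3 - 3) + 6**2) - 1) = 10 + 4*sqrt((-2*(-6) + 36) - 1) = 10 + 4*sqrt((12 + 36) - 1) = 10 + 4*sqrt(48 - 1) = 10 + 4*sqrt(47)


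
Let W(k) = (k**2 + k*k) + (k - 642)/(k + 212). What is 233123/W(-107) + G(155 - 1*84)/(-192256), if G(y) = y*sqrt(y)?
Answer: 3496845/343363 - 71*sqrt(71)/192256 ≈ 10.181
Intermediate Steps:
W(k) = 2*k**2 + (-642 + k)/(212 + k) (W(k) = (k**2 + k**2) + (-642 + k)/(212 + k) = 2*k**2 + (-642 + k)/(212 + k))
G(y) = y**(3/2)
233123/W(-107) + G(155 - 1*84)/(-192256) = 233123/(((-642 - 107 + 2*(-107)**3 + 424*(-107)**2)/(212 - 107))) + (155 - 1*84)**(3/2)/(-192256) = 233123/(((-642 - 107 + 2*(-1225043) + 424*11449)/105)) + (155 - 84)**(3/2)*(-1/192256) = 233123/(((-642 - 107 - 2450086 + 4854376)/105)) + 71**(3/2)*(-1/192256) = 233123/(((1/105)*2403541)) + (71*sqrt(71))*(-1/192256) = 233123/(343363/15) - 71*sqrt(71)/192256 = 233123*(15/343363) - 71*sqrt(71)/192256 = 3496845/343363 - 71*sqrt(71)/192256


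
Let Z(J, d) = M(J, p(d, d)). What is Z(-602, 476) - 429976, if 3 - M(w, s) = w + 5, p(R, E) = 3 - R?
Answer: -429376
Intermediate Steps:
M(w, s) = -2 - w (M(w, s) = 3 - (w + 5) = 3 - (5 + w) = 3 + (-5 - w) = -2 - w)
Z(J, d) = -2 - J
Z(-602, 476) - 429976 = (-2 - 1*(-602)) - 429976 = (-2 + 602) - 429976 = 600 - 429976 = -429376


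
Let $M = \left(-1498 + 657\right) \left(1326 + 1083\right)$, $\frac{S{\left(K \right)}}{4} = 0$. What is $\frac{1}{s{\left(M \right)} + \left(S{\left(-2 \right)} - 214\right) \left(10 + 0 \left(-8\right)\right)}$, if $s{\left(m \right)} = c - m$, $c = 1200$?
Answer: $\frac{1}{2025029} \approx 4.9382 \cdot 10^{-7}$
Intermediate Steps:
$S{\left(K \right)} = 0$ ($S{\left(K \right)} = 4 \cdot 0 = 0$)
$M = -2025969$ ($M = \left(-841\right) 2409 = -2025969$)
$s{\left(m \right)} = 1200 - m$
$\frac{1}{s{\left(M \right)} + \left(S{\left(-2 \right)} - 214\right) \left(10 + 0 \left(-8\right)\right)} = \frac{1}{\left(1200 - -2025969\right) + \left(0 - 214\right) \left(10 + 0 \left(-8\right)\right)} = \frac{1}{\left(1200 + 2025969\right) - 214 \left(10 + 0\right)} = \frac{1}{2027169 - 2140} = \frac{1}{2025029}$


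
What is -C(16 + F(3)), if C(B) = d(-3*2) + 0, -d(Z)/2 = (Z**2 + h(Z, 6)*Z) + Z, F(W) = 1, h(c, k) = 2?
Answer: 36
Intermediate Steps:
d(Z) = -6*Z - 2*Z**2 (d(Z) = -2*((Z**2 + 2*Z) + Z) = -2*(Z**2 + 3*Z) = -6*Z - 2*Z**2)
C(B) = -36 (C(B) = -2*(-3*2)*(3 - 3*2) + 0 = -2*(-6)*(3 - 6) + 0 = -2*(-6)*(-3) + 0 = -36 + 0 = -36)
-C(16 + F(3)) = -1*(-36) = 36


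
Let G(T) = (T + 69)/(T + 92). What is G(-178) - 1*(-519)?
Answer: 44743/86 ≈ 520.27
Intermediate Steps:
G(T) = (69 + T)/(92 + T)
G(-178) - 1*(-519) = (69 - 178)/(92 - 178) - 1*(-519) = -109/(-86) + 519 = -1/86*(-109) + 519 = 109/86 + 519 = 44743/86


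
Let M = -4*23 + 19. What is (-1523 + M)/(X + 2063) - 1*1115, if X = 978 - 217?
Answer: -787589/706 ≈ -1115.6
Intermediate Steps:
M = -73 (M = -92 + 19 = -73)
X = 761
(-1523 + M)/(X + 2063) - 1*1115 = (-1523 - 73)/(761 + 2063) - 1*1115 = -1596/2824 - 1115 = -1596*1/2824 - 1115 = -399/706 - 1115 = -787589/706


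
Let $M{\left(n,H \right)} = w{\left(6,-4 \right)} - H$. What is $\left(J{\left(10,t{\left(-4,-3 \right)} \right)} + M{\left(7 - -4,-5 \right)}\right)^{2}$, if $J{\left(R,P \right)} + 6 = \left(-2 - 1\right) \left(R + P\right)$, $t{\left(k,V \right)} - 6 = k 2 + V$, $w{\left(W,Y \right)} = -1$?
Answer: $289$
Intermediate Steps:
$t{\left(k,V \right)} = 6 + V + 2 k$ ($t{\left(k,V \right)} = 6 + \left(k 2 + V\right) = 6 + \left(2 k + V\right) = 6 + \left(V + 2 k\right) = 6 + V + 2 k$)
$J{\left(R,P \right)} = -6 - 3 P - 3 R$ ($J{\left(R,P \right)} = -6 + \left(-2 - 1\right) \left(R + P\right) = -6 - 3 \left(P + R\right) = -6 - \left(3 P + 3 R\right) = -6 - 3 P - 3 R$)
$M{\left(n,H \right)} = -1 - H$
$\left(J{\left(10,t{\left(-4,-3 \right)} \right)} + M{\left(7 - -4,-5 \right)}\right)^{2} = \left(\left(-6 - 3 \left(6 - 3 + 2 \left(-4\right)\right) - 30\right) - -4\right)^{2} = \left(\left(-6 - 3 \left(6 - 3 - 8\right) - 30\right) + \left(-1 + 5\right)\right)^{2} = \left(\left(-6 - -15 - 30\right) + 4\right)^{2} = \left(\left(-6 + 15 - 30\right) + 4\right)^{2} = \left(-21 + 4\right)^{2} = \left(-17\right)^{2} = 289$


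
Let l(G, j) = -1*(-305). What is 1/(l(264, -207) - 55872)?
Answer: -1/55567 ≈ -1.7996e-5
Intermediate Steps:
l(G, j) = 305
1/(l(264, -207) - 55872) = 1/(305 - 55872) = 1/(-55567) = -1/55567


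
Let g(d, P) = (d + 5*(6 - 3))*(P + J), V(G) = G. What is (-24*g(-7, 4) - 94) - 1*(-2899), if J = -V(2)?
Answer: 2421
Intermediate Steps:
J = -2 (J = -1*2 = -2)
g(d, P) = (-2 + P)*(15 + d) (g(d, P) = (d + 5*(6 - 3))*(P - 2) = (d + 5*3)*(-2 + P) = (d + 15)*(-2 + P) = (15 + d)*(-2 + P) = (-2 + P)*(15 + d))
(-24*g(-7, 4) - 94) - 1*(-2899) = (-24*(-30 - 2*(-7) + 15*4 + 4*(-7)) - 94) - 1*(-2899) = (-24*(-30 + 14 + 60 - 28) - 94) + 2899 = (-24*16 - 94) + 2899 = (-384 - 94) + 2899 = -478 + 2899 = 2421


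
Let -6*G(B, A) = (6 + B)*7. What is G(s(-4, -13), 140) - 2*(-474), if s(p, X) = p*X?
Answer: 2641/3 ≈ 880.33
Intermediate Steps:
s(p, X) = X*p
G(B, A) = -7 - 7*B/6 (G(B, A) = -(6 + B)*7/6 = -(42 + 7*B)/6 = -7 - 7*B/6)
G(s(-4, -13), 140) - 2*(-474) = (-7 - (-91)*(-4)/6) - 2*(-474) = (-7 - 7/6*52) + 948 = (-7 - 182/3) + 948 = -203/3 + 948 = 2641/3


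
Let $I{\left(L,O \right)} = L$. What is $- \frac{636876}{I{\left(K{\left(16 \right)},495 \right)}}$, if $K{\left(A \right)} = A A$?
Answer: $- \frac{159219}{64} \approx -2487.8$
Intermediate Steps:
$K{\left(A \right)} = A^{2}$
$- \frac{636876}{I{\left(K{\left(16 \right)},495 \right)}} = - \frac{636876}{16^{2}} = - \frac{636876}{256} = \left(-636876\right) \frac{1}{256} = - \frac{159219}{64}$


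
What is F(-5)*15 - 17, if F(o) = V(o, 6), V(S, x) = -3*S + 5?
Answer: 283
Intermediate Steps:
V(S, x) = 5 - 3*S
F(o) = 5 - 3*o
F(-5)*15 - 17 = (5 - 3*(-5))*15 - 17 = (5 + 15)*15 - 17 = 20*15 - 17 = 300 - 17 = 283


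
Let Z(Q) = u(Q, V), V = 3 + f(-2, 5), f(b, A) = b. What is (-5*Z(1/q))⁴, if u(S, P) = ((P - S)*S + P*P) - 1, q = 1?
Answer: 0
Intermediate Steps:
V = 1 (V = 3 - 2 = 1)
u(S, P) = -1 + P² + S*(P - S) (u(S, P) = (S*(P - S) + P²) - 1 = (P² + S*(P - S)) - 1 = -1 + P² + S*(P - S))
Z(Q) = Q - Q² (Z(Q) = -1 + 1² - Q² + 1*Q = -1 + 1 - Q² + Q = Q - Q²)
(-5*Z(1/q))⁴ = (-5*(1 - 1/1)/1)⁴ = (-5*(1 - 1*1))⁴ = (-5*(1 - 1))⁴ = (-5*0)⁴ = 0⁴ = 0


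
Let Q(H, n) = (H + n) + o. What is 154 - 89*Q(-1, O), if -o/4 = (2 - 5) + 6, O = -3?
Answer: 1578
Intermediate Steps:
o = -12 (o = -4*((2 - 5) + 6) = -4*(-3 + 6) = -4*3 = -12)
Q(H, n) = -12 + H + n (Q(H, n) = (H + n) - 12 = -12 + H + n)
154 - 89*Q(-1, O) = 154 - 89*(-12 - 1 - 3) = 154 - 89*(-16) = 154 + 1424 = 1578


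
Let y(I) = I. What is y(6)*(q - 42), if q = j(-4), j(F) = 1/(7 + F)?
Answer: -250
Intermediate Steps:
q = ⅓ (q = 1/(7 - 4) = 1/3 = ⅓ ≈ 0.33333)
y(6)*(q - 42) = 6*(⅓ - 42) = 6*(-125/3) = -250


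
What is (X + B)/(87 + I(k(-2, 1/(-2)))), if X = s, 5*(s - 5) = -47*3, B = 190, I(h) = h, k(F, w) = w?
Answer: 1668/865 ≈ 1.9283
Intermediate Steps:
s = -116/5 (s = 5 + (-47*3)/5 = 5 + (1/5)*(-141) = 5 - 141/5 = -116/5 ≈ -23.200)
X = -116/5 ≈ -23.200
(X + B)/(87 + I(k(-2, 1/(-2)))) = (-116/5 + 190)/(87 + 1/(-2)) = 834/(5*(87 - 1/2)) = 834/(5*(173/2)) = (834/5)*(2/173) = 1668/865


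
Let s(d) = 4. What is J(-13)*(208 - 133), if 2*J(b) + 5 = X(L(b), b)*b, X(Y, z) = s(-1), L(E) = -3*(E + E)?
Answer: -4275/2 ≈ -2137.5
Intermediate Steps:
L(E) = -6*E
X(Y, z) = 4
J(b) = -5/2 + 2*b (J(b) = -5/2 + (4*b)/2 = -5/2 + 2*b)
J(-13)*(208 - 133) = (-5/2 + 2*(-13))*(208 - 133) = (-5/2 - 26)*75 = -57/2*75 = -4275/2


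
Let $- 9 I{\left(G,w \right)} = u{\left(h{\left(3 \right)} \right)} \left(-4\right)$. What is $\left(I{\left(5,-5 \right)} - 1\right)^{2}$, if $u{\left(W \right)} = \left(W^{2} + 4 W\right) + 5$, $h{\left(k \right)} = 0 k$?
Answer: $\frac{121}{81} \approx 1.4938$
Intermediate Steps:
$h{\left(k \right)} = 0$
$u{\left(W \right)} = 5 + W^{2} + 4 W$
$I{\left(G,w \right)} = \frac{20}{9}$ ($I{\left(G,w \right)} = - \frac{\left(5 + 0^{2} + 4 \cdot 0\right) \left(-4\right)}{9} = - \frac{\left(5 + 0 + 0\right) \left(-4\right)}{9} = - \frac{5 \left(-4\right)}{9} = \left(- \frac{1}{9}\right) \left(-20\right) = \frac{20}{9}$)
$\left(I{\left(5,-5 \right)} - 1\right)^{2} = \left(\frac{20}{9} - 1\right)^{2} = \left(\frac{11}{9}\right)^{2} = \frac{121}{81}$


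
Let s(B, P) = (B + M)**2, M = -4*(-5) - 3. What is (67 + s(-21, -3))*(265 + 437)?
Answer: 58266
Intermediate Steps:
M = 17 (M = 20 - 3 = 17)
s(B, P) = (17 + B)**2 (s(B, P) = (B + 17)**2 = (17 + B)**2)
(67 + s(-21, -3))*(265 + 437) = (67 + (17 - 21)**2)*(265 + 437) = (67 + (-4)**2)*702 = (67 + 16)*702 = 83*702 = 58266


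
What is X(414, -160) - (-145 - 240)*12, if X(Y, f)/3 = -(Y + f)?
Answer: 3858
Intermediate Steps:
X(Y, f) = -3*Y - 3*f (X(Y, f) = 3*(-(Y + f)) = 3*(-Y - f) = -3*Y - 3*f)
X(414, -160) - (-145 - 240)*12 = (-3*414 - 3*(-160)) - (-145 - 240)*12 = (-1242 + 480) - (-385)*12 = -762 - 1*(-4620) = -762 + 4620 = 3858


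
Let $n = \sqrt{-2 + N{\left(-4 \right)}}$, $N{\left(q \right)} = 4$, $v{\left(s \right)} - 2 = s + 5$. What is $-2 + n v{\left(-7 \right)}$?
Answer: $-2$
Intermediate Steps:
$v{\left(s \right)} = 7 + s$ ($v{\left(s \right)} = 2 + \left(s + 5\right) = 2 + \left(5 + s\right) = 7 + s$)
$n = \sqrt{2}$ ($n = \sqrt{-2 + 4} = \sqrt{2} \approx 1.4142$)
$-2 + n v{\left(-7 \right)} = -2 + \sqrt{2} \left(7 - 7\right) = -2 + \sqrt{2} \cdot 0 = -2 + 0 = -2$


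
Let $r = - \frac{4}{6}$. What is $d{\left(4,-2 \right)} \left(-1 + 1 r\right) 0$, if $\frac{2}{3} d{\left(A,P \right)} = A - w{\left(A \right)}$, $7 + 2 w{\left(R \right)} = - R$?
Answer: $0$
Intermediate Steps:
$r = - \frac{2}{3}$ ($r = \left(-4\right) \frac{1}{6} = - \frac{2}{3} \approx -0.66667$)
$w{\left(R \right)} = - \frac{7}{2} - \frac{R}{2}$ ($w{\left(R \right)} = - \frac{7}{2} + \frac{\left(-1\right) R}{2} = - \frac{7}{2} - \frac{R}{2}$)
$d{\left(A,P \right)} = \frac{21}{4} + \frac{9 A}{4}$ ($d{\left(A,P \right)} = \frac{3 \left(A - \left(- \frac{7}{2} - \frac{A}{2}\right)\right)}{2} = \frac{3 \left(A + \left(\frac{7}{2} + \frac{A}{2}\right)\right)}{2} = \frac{3 \left(\frac{7}{2} + \frac{3 A}{2}\right)}{2} = \frac{21}{4} + \frac{9 A}{4}$)
$d{\left(4,-2 \right)} \left(-1 + 1 r\right) 0 = \left(\frac{21}{4} + \frac{9}{4} \cdot 4\right) \left(-1 + 1 \left(- \frac{2}{3}\right)\right) 0 = \left(\frac{21}{4} + 9\right) \left(-1 - \frac{2}{3}\right) 0 = \frac{57}{4} \left(- \frac{5}{3}\right) 0 = \left(- \frac{95}{4}\right) 0 = 0$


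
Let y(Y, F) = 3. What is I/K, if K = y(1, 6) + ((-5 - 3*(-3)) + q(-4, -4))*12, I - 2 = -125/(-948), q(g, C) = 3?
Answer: 2021/82476 ≈ 0.024504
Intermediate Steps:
I = 2021/948 (I = 2 - 125/(-948) = 2 - 125*(-1/948) = 2 + 125/948 = 2021/948 ≈ 2.1319)
K = 87 (K = 3 + ((-5 - 3*(-3)) + 3)*12 = 3 + ((-5 + 9) + 3)*12 = 3 + (4 + 3)*12 = 3 + 7*12 = 3 + 84 = 87)
I/K = (2021/948)/87 = (2021/948)*(1/87) = 2021/82476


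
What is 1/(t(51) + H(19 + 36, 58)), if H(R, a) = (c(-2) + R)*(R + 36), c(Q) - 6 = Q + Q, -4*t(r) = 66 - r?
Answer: 4/20733 ≈ 0.00019293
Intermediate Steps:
t(r) = -33/2 + r/4 (t(r) = -(66 - r)/4 = -33/2 + r/4)
c(Q) = 6 + 2*Q (c(Q) = 6 + (Q + Q) = 6 + 2*Q)
H(R, a) = (2 + R)*(36 + R) (H(R, a) = ((6 + 2*(-2)) + R)*(R + 36) = ((6 - 4) + R)*(36 + R) = (2 + R)*(36 + R))
1/(t(51) + H(19 + 36, 58)) = 1/((-33/2 + (¼)*51) + (72 + (19 + 36)² + 38*(19 + 36))) = 1/((-33/2 + 51/4) + (72 + 55² + 38*55)) = 1/(-15/4 + (72 + 3025 + 2090)) = 1/(-15/4 + 5187) = 1/(20733/4) = 4/20733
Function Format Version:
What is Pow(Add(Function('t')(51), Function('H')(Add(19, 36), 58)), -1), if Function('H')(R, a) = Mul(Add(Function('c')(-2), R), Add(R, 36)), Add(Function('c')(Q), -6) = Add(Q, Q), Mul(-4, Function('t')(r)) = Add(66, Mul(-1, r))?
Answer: Rational(4, 20733) ≈ 0.00019293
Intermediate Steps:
Function('t')(r) = Add(Rational(-33, 2), Mul(Rational(1, 4), r)) (Function('t')(r) = Mul(Rational(-1, 4), Add(66, Mul(-1, r))) = Add(Rational(-33, 2), Mul(Rational(1, 4), r)))
Function('c')(Q) = Add(6, Mul(2, Q)) (Function('c')(Q) = Add(6, Add(Q, Q)) = Add(6, Mul(2, Q)))
Function('H')(R, a) = Mul(Add(2, R), Add(36, R)) (Function('H')(R, a) = Mul(Add(Add(6, Mul(2, -2)), R), Add(R, 36)) = Mul(Add(Add(6, -4), R), Add(36, R)) = Mul(Add(2, R), Add(36, R)))
Pow(Add(Function('t')(51), Function('H')(Add(19, 36), 58)), -1) = Pow(Add(Add(Rational(-33, 2), Mul(Rational(1, 4), 51)), Add(72, Pow(Add(19, 36), 2), Mul(38, Add(19, 36)))), -1) = Pow(Add(Add(Rational(-33, 2), Rational(51, 4)), Add(72, Pow(55, 2), Mul(38, 55))), -1) = Pow(Add(Rational(-15, 4), Add(72, 3025, 2090)), -1) = Pow(Add(Rational(-15, 4), 5187), -1) = Pow(Rational(20733, 4), -1) = Rational(4, 20733)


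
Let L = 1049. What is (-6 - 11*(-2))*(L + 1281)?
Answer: 37280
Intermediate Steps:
(-6 - 11*(-2))*(L + 1281) = (-6 - 11*(-2))*(1049 + 1281) = (-6 + 22)*2330 = 16*2330 = 37280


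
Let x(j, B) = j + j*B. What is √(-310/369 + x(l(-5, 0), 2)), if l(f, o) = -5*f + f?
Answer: √895030/123 ≈ 7.6915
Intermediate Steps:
l(f, o) = -4*f
x(j, B) = j + B*j
√(-310/369 + x(l(-5, 0), 2)) = √(-310/369 + (-4*(-5))*(1 + 2)) = √(-310*1/369 + 20*3) = √(-310/369 + 60) = √(21830/369) = √895030/123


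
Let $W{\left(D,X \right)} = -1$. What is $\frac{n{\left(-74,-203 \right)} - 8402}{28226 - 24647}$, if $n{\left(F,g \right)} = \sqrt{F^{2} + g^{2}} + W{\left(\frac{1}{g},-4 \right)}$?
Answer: $- \frac{2801}{1193} + \frac{\sqrt{46685}}{3579} \approx -2.2875$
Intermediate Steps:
$n{\left(F,g \right)} = -1 + \sqrt{F^{2} + g^{2}}$ ($n{\left(F,g \right)} = \sqrt{F^{2} + g^{2}} - 1 = -1 + \sqrt{F^{2} + g^{2}}$)
$\frac{n{\left(-74,-203 \right)} - 8402}{28226 - 24647} = \frac{\left(-1 + \sqrt{\left(-74\right)^{2} + \left(-203\right)^{2}}\right) - 8402}{28226 - 24647} = \frac{\left(-1 + \sqrt{5476 + 41209}\right) - 8402}{3579} = \left(\left(-1 + \sqrt{46685}\right) - 8402\right) \frac{1}{3579} = \left(-8403 + \sqrt{46685}\right) \frac{1}{3579} = - \frac{2801}{1193} + \frac{\sqrt{46685}}{3579}$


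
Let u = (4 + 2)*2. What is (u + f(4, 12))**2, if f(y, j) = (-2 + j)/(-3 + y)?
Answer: 484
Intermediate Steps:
f(y, j) = (-2 + j)/(-3 + y)
u = 12 (u = 6*2 = 12)
(u + f(4, 12))**2 = (12 + (-2 + 12)/(-3 + 4))**2 = (12 + 10/1)**2 = (12 + 1*10)**2 = (12 + 10)**2 = 22**2 = 484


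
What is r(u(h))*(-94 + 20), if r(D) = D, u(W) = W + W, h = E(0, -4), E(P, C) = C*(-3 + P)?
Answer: -1776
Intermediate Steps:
h = 12 (h = -4*(-3 + 0) = -4*(-3) = 12)
u(W) = 2*W
r(u(h))*(-94 + 20) = (2*12)*(-94 + 20) = 24*(-74) = -1776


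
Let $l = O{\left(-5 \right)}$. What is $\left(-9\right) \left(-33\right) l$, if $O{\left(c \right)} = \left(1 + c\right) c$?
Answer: $5940$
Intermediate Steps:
$O{\left(c \right)} = c \left(1 + c\right)$
$l = 20$ ($l = - 5 \left(1 - 5\right) = \left(-5\right) \left(-4\right) = 20$)
$\left(-9\right) \left(-33\right) l = \left(-9\right) \left(-33\right) 20 = 297 \cdot 20 = 5940$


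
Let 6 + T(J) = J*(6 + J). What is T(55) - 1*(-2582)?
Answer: 5931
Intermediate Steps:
T(J) = -6 + J*(6 + J)
T(55) - 1*(-2582) = (-6 + 55² + 6*55) - 1*(-2582) = (-6 + 3025 + 330) + 2582 = 3349 + 2582 = 5931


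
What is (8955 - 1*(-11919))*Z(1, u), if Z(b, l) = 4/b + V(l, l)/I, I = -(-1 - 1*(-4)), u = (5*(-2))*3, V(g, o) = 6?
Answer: 41748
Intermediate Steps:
u = -30 (u = -10*3 = -30)
I = -3 (I = -(-1 + 4) = -1*3 = -3)
Z(b, l) = -2 + 4/b (Z(b, l) = 4/b + 6/(-3) = 4/b + 6*(-⅓) = 4/b - 2 = -2 + 4/b)
(8955 - 1*(-11919))*Z(1, u) = (8955 - 1*(-11919))*(-2 + 4/1) = (8955 + 11919)*(-2 + 4*1) = 20874*(-2 + 4) = 20874*2 = 41748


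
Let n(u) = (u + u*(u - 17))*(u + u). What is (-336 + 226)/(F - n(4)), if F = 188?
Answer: -5/26 ≈ -0.19231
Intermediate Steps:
n(u) = 2*u*(u + u*(-17 + u)) (n(u) = (u + u*(-17 + u))*(2*u) = 2*u*(u + u*(-17 + u)))
(-336 + 226)/(F - n(4)) = (-336 + 226)/(188 - 2*4**2*(-16 + 4)) = -110/(188 - 2*16*(-12)) = -110/(188 - 1*(-384)) = -110/(188 + 384) = -110/572 = -110*1/572 = -5/26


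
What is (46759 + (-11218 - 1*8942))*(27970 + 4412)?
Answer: 861328818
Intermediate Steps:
(46759 + (-11218 - 1*8942))*(27970 + 4412) = (46759 + (-11218 - 8942))*32382 = (46759 - 20160)*32382 = 26599*32382 = 861328818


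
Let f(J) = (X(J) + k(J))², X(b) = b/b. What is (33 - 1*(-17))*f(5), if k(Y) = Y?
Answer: 1800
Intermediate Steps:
X(b) = 1
f(J) = (1 + J)²
(33 - 1*(-17))*f(5) = (33 - 1*(-17))*(1 + 5)² = (33 + 17)*6² = 50*36 = 1800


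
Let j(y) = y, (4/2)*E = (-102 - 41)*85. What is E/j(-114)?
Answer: 12155/228 ≈ 53.311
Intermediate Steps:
E = -12155/2 (E = ((-102 - 41)*85)/2 = (-143*85)/2 = (1/2)*(-12155) = -12155/2 ≈ -6077.5)
E/j(-114) = -12155/2/(-114) = -12155/2*(-1/114) = 12155/228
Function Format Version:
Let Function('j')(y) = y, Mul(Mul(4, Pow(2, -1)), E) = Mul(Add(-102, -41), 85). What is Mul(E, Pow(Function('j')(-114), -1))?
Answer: Rational(12155, 228) ≈ 53.311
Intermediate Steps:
E = Rational(-12155, 2) (E = Mul(Rational(1, 2), Mul(Add(-102, -41), 85)) = Mul(Rational(1, 2), Mul(-143, 85)) = Mul(Rational(1, 2), -12155) = Rational(-12155, 2) ≈ -6077.5)
Mul(E, Pow(Function('j')(-114), -1)) = Mul(Rational(-12155, 2), Pow(-114, -1)) = Mul(Rational(-12155, 2), Rational(-1, 114)) = Rational(12155, 228)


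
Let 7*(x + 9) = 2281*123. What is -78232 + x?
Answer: -267124/7 ≈ -38161.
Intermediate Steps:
x = 280500/7 (x = -9 + (2281*123)/7 = -9 + (1/7)*280563 = -9 + 280563/7 = 280500/7 ≈ 40071.)
-78232 + x = -78232 + 280500/7 = -267124/7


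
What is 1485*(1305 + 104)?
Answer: 2092365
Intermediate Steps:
1485*(1305 + 104) = 1485*1409 = 2092365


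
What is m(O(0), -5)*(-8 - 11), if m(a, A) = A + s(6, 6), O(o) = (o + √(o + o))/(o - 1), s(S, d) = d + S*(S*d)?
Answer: -4123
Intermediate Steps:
s(S, d) = d + d*S²
O(o) = (o + √2*√o)/(-1 + o) (O(o) = (o + √(2*o))/(-1 + o) = (o + √2*√o)/(-1 + o))
m(a, A) = 222 + A (m(a, A) = A + 6*(1 + 6²) = A + 6*(1 + 36) = A + 6*37 = A + 222 = 222 + A)
m(O(0), -5)*(-8 - 11) = (222 - 5)*(-8 - 11) = 217*(-19) = -4123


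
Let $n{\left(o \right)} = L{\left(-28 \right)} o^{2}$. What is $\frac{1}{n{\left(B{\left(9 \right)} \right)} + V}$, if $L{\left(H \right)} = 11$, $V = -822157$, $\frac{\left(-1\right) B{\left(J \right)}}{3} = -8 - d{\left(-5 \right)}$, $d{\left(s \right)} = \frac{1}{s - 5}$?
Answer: $- \frac{100}{81597841} \approx -1.2255 \cdot 10^{-6}$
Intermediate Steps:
$d{\left(s \right)} = \frac{1}{-5 + s}$
$B{\left(J \right)} = \frac{237}{10}$ ($B{\left(J \right)} = - 3 \left(-8 - \frac{1}{-5 - 5}\right) = - 3 \left(-8 - \frac{1}{-10}\right) = - 3 \left(-8 - - \frac{1}{10}\right) = - 3 \left(-8 + \frac{1}{10}\right) = \left(-3\right) \left(- \frac{79}{10}\right) = \frac{237}{10}$)
$n{\left(o \right)} = 11 o^{2}$
$\frac{1}{n{\left(B{\left(9 \right)} \right)} + V} = \frac{1}{11 \left(\frac{237}{10}\right)^{2} - 822157} = \frac{1}{11 \cdot \frac{56169}{100} - 822157} = \frac{1}{\frac{617859}{100} - 822157} = \frac{1}{- \frac{81597841}{100}} = - \frac{100}{81597841}$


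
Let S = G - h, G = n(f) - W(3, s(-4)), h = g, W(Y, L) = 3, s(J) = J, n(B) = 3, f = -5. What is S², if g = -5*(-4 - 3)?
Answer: 1225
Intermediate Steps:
g = 35 (g = -5*(-7) = 35)
h = 35
G = 0 (G = 3 - 1*3 = 3 - 3 = 0)
S = -35 (S = 0 - 1*35 = 0 - 35 = -35)
S² = (-35)² = 1225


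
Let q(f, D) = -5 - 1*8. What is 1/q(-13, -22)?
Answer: -1/13 ≈ -0.076923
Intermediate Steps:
q(f, D) = -13 (q(f, D) = -5 - 8 = -13)
1/q(-13, -22) = 1/(-13) = -1/13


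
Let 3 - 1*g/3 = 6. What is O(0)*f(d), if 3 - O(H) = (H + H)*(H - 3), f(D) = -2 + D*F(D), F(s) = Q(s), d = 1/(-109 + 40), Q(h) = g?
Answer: -129/23 ≈ -5.6087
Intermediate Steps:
g = -9 (g = 9 - 3*6 = 9 - 18 = -9)
Q(h) = -9
d = -1/69 (d = 1/(-69) = -1/69 ≈ -0.014493)
F(s) = -9
f(D) = -2 - 9*D (f(D) = -2 + D*(-9) = -2 - 9*D)
O(H) = 3 - 2*H*(-3 + H) (O(H) = 3 - (H + H)*(H - 3) = 3 - 2*H*(-3 + H))
O(0)*f(d) = (3 - 2*0² + 6*0)*(-2 - 9*(-1/69)) = (3 - 2*0 + 0)*(-2 + 3/23) = (3 + 0 + 0)*(-43/23) = 3*(-43/23) = -129/23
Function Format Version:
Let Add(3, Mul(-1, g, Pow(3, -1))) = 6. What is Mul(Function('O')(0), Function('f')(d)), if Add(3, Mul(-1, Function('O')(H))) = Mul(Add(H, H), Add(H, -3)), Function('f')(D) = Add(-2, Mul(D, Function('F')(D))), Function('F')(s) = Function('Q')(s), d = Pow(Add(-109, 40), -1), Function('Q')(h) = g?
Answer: Rational(-129, 23) ≈ -5.6087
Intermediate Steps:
g = -9 (g = Add(9, Mul(-3, 6)) = Add(9, -18) = -9)
Function('Q')(h) = -9
d = Rational(-1, 69) (d = Pow(-69, -1) = Rational(-1, 69) ≈ -0.014493)
Function('F')(s) = -9
Function('f')(D) = Add(-2, Mul(-9, D)) (Function('f')(D) = Add(-2, Mul(D, -9)) = Add(-2, Mul(-9, D)))
Function('O')(H) = Add(3, Mul(-2, H, Add(-3, H))) (Function('O')(H) = Add(3, Mul(-1, Mul(Add(H, H), Add(H, -3)))) = Add(3, Mul(-1, Mul(Mul(2, H), Add(-3, H)))) = Add(3, Mul(-1, Mul(2, H, Add(-3, H)))) = Add(3, Mul(-2, H, Add(-3, H))))
Mul(Function('O')(0), Function('f')(d)) = Mul(Add(3, Mul(-2, Pow(0, 2)), Mul(6, 0)), Add(-2, Mul(-9, Rational(-1, 69)))) = Mul(Add(3, Mul(-2, 0), 0), Add(-2, Rational(3, 23))) = Mul(Add(3, 0, 0), Rational(-43, 23)) = Mul(3, Rational(-43, 23)) = Rational(-129, 23)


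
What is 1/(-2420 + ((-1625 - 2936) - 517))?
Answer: -1/7498 ≈ -0.00013337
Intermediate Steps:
1/(-2420 + ((-1625 - 2936) - 517)) = 1/(-2420 + (-4561 - 517)) = 1/(-2420 - 5078) = 1/(-7498) = -1/7498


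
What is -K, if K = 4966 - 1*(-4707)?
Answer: -9673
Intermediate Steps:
K = 9673 (K = 4966 + 4707 = 9673)
-K = -1*9673 = -9673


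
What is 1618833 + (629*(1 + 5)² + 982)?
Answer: 1642459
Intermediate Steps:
1618833 + (629*(1 + 5)² + 982) = 1618833 + (629*6² + 982) = 1618833 + (629*36 + 982) = 1618833 + (22644 + 982) = 1618833 + 23626 = 1642459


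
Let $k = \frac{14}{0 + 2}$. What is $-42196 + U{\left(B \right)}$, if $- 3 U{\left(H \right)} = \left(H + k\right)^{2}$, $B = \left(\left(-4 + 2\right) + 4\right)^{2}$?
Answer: $- \frac{126709}{3} \approx -42236.0$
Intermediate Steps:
$k = 7$ ($k = \frac{14}{2} = 14 \cdot \frac{1}{2} = 7$)
$B = 4$ ($B = \left(-2 + 4\right)^{2} = 2^{2} = 4$)
$U{\left(H \right)} = - \frac{\left(7 + H\right)^{2}}{3}$ ($U{\left(H \right)} = - \frac{\left(H + 7\right)^{2}}{3} = - \frac{\left(7 + H\right)^{2}}{3}$)
$-42196 + U{\left(B \right)} = -42196 - \frac{\left(7 + 4\right)^{2}}{3} = -42196 - \frac{11^{2}}{3} = -42196 - \frac{121}{3} = - \frac{126709}{3}$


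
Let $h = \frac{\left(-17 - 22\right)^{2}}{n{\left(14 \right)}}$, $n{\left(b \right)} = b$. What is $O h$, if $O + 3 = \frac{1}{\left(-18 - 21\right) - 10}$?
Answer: $- \frac{112554}{343} \approx -328.15$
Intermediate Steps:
$h = \frac{1521}{14}$ ($h = \frac{\left(-17 - 22\right)^{2}}{14} = \left(-39\right)^{2} \cdot \frac{1}{14} = 1521 \cdot \frac{1}{14} = \frac{1521}{14} \approx 108.64$)
$O = - \frac{148}{49}$ ($O = -3 + \frac{1}{\left(-18 - 21\right) - 10} = -3 + \frac{1}{-39 - 10} = -3 + \frac{1}{-49} = -3 - \frac{1}{49} = - \frac{148}{49} \approx -3.0204$)
$O h = \left(- \frac{148}{49}\right) \frac{1521}{14} = - \frac{112554}{343}$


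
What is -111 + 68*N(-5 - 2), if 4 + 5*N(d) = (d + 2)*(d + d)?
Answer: 3933/5 ≈ 786.60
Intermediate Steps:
N(d) = -4/5 + 2*d*(2 + d)/5 (N(d) = -4/5 + ((d + 2)*(d + d))/5 = -4/5 + ((2 + d)*(2*d))/5 = -4/5 + (2*d*(2 + d))/5 = -4/5 + 2*d*(2 + d)/5)
-111 + 68*N(-5 - 2) = -111 + 68*(-4/5 + 2*(-5 - 2)**2/5 + 4*(-5 - 2)/5) = -111 + 68*(-4/5 + (2/5)*(-7)**2 + (4/5)*(-7)) = -111 + 68*(-4/5 + (2/5)*49 - 28/5) = -111 + 68*(-4/5 + 98/5 - 28/5) = -111 + 68*(66/5) = -111 + 4488/5 = 3933/5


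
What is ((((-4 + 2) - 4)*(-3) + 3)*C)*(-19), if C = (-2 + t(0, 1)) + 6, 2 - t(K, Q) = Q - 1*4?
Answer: -3591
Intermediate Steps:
t(K, Q) = 6 - Q (t(K, Q) = 2 - (Q - 1*4) = 2 - (Q - 4) = 2 - (-4 + Q) = 2 + (4 - Q) = 6 - Q)
C = 9 (C = (-2 + (6 - 1*1)) + 6 = (-2 + (6 - 1)) + 6 = (-2 + 5) + 6 = 3 + 6 = 9)
((((-4 + 2) - 4)*(-3) + 3)*C)*(-19) = ((((-4 + 2) - 4)*(-3) + 3)*9)*(-19) = (((-2 - 4)*(-3) + 3)*9)*(-19) = ((-6*(-3) + 3)*9)*(-19) = ((18 + 3)*9)*(-19) = (21*9)*(-19) = 189*(-19) = -3591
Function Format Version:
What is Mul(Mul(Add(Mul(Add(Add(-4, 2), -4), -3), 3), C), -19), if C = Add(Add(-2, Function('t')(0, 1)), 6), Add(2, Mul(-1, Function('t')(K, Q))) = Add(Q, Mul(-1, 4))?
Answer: -3591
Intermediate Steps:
Function('t')(K, Q) = Add(6, Mul(-1, Q)) (Function('t')(K, Q) = Add(2, Mul(-1, Add(Q, Mul(-1, 4)))) = Add(2, Mul(-1, Add(Q, -4))) = Add(2, Mul(-1, Add(-4, Q))) = Add(2, Add(4, Mul(-1, Q))) = Add(6, Mul(-1, Q)))
C = 9 (C = Add(Add(-2, Add(6, Mul(-1, 1))), 6) = Add(Add(-2, Add(6, -1)), 6) = Add(Add(-2, 5), 6) = Add(3, 6) = 9)
Mul(Mul(Add(Mul(Add(Add(-4, 2), -4), -3), 3), C), -19) = Mul(Mul(Add(Mul(Add(Add(-4, 2), -4), -3), 3), 9), -19) = Mul(Mul(Add(Mul(Add(-2, -4), -3), 3), 9), -19) = Mul(Mul(Add(Mul(-6, -3), 3), 9), -19) = Mul(Mul(Add(18, 3), 9), -19) = Mul(Mul(21, 9), -19) = Mul(189, -19) = -3591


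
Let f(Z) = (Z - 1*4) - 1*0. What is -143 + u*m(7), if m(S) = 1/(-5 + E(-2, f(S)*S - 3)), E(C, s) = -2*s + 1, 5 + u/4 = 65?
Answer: -149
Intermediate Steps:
u = 240 (u = -20 + 4*65 = -20 + 260 = 240)
f(Z) = -4 + Z (f(Z) = (Z - 4) + 0 = (-4 + Z) + 0 = -4 + Z)
E(C, s) = 1 - 2*s
m(S) = 1/(2 - 2*S*(-4 + S)) (m(S) = 1/(-5 + (1 - 2*((-4 + S)*S - 3))) = 1/(-5 + (1 - 2*(S*(-4 + S) - 3))) = 1/(-5 + (1 - 2*(-3 + S*(-4 + S)))) = 1/(-5 + (1 + (6 - 2*S*(-4 + S)))) = 1/(-5 + (7 - 2*S*(-4 + S))) = 1/(2 - 2*S*(-4 + S)))
-143 + u*m(7) = -143 + 240*(-1/(-2 + 2*7*(-4 + 7))) = -143 + 240*(-1/(-2 + 2*7*3)) = -143 + 240*(-1/(-2 + 42)) = -143 + 240*(-1/40) = -143 - 6 = -149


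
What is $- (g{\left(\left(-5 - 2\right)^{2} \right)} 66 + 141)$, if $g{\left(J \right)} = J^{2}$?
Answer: $-158607$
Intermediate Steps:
$- (g{\left(\left(-5 - 2\right)^{2} \right)} 66 + 141) = - (\left(\left(-5 - 2\right)^{2}\right)^{2} \cdot 66 + 141) = - (\left(\left(-7\right)^{2}\right)^{2} \cdot 66 + 141) = - (49^{2} \cdot 66 + 141) = - (2401 \cdot 66 + 141) = - (158466 + 141) = \left(-1\right) 158607 = -158607$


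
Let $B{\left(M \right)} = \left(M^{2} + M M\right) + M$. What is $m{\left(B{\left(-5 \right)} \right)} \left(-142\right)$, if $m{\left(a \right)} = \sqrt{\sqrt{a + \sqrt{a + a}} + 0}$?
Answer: $- 142 \sqrt[4]{45 + 3 \sqrt{10}} \approx -385.8$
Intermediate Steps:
$B{\left(M \right)} = M + 2 M^{2}$ ($B{\left(M \right)} = \left(M^{2} + M^{2}\right) + M = 2 M^{2} + M = M + 2 M^{2}$)
$m{\left(a \right)} = \sqrt[4]{a + \sqrt{2} \sqrt{a}}$ ($m{\left(a \right)} = \sqrt{\sqrt{a + \sqrt{2 a}} + 0} = \sqrt{\sqrt{a + \sqrt{2} \sqrt{a}} + 0} = \sqrt{\sqrt{a + \sqrt{2} \sqrt{a}}} = \sqrt[4]{a + \sqrt{2} \sqrt{a}}$)
$m{\left(B{\left(-5 \right)} \right)} \left(-142\right) = \sqrt[4]{- 5 \left(1 + 2 \left(-5\right)\right) + \sqrt{2} \sqrt{- 5 \left(1 + 2 \left(-5\right)\right)}} \left(-142\right) = \sqrt[4]{- 5 \left(1 - 10\right) + \sqrt{2} \sqrt{- 5 \left(1 - 10\right)}} \left(-142\right) = \sqrt[4]{\left(-5\right) \left(-9\right) + \sqrt{2} \sqrt{\left(-5\right) \left(-9\right)}} \left(-142\right) = \sqrt[4]{45 + \sqrt{2} \sqrt{45}} \left(-142\right) = \sqrt[4]{45 + \sqrt{2} \cdot 3 \sqrt{5}} \left(-142\right) = \sqrt[4]{45 + 3 \sqrt{10}} \left(-142\right) = - 142 \sqrt[4]{45 + 3 \sqrt{10}}$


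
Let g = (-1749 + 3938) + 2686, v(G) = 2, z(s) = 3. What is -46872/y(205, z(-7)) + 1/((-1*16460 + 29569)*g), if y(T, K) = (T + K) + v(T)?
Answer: -14263902899/63906375 ≈ -223.20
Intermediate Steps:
g = 4875 (g = 2189 + 2686 = 4875)
y(T, K) = 2 + K + T (y(T, K) = (T + K) + 2 = (K + T) + 2 = 2 + K + T)
-46872/y(205, z(-7)) + 1/((-1*16460 + 29569)*g) = -46872/(2 + 3 + 205) + 1/((-1*16460 + 29569)*4875) = -46872/210 + (1/4875)/(-16460 + 29569) = -46872*1/210 + (1/4875)/13109 = -1116/5 + (1/13109)*(1/4875) = -1116/5 + 1/63906375 = -14263902899/63906375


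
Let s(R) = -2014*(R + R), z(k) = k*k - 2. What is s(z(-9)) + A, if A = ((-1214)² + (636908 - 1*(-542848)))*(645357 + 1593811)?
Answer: 5941748406524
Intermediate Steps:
z(k) = -2 + k² (z(k) = k² - 2 = -2 + k²)
s(R) = -4028*R
A = 5941748724736 (A = (1473796 + (636908 + 542848))*2239168 = (1473796 + 1179756)*2239168 = 2653552*2239168 = 5941748724736)
s(z(-9)) + A = -4028*(-2 + (-9)²) + 5941748724736 = -4028*(-2 + 81) + 5941748724736 = -4028*79 + 5941748724736 = -318212 + 5941748724736 = 5941748406524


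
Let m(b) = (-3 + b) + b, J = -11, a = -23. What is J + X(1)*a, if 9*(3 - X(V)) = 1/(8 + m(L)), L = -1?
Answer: -2137/27 ≈ -79.148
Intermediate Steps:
m(b) = -3 + 2*b
X(V) = 80/27 (X(V) = 3 - 1/(9*(8 + (-3 + 2*(-1)))) = 3 - 1/(9*(8 + (-3 - 2))) = 3 - 1/(9*(8 - 5)) = 3 - ⅑/3 = 3 - ⅑*⅓ = 3 - 1/27 = 80/27)
J + X(1)*a = -11 + (80/27)*(-23) = -11 - 1840/27 = -2137/27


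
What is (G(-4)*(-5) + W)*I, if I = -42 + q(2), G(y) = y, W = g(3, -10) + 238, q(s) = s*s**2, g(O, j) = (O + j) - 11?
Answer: -8160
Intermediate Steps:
g(O, j) = -11 + O + j
q(s) = s**3
W = 220 (W = (-11 + 3 - 10) + 238 = -18 + 238 = 220)
I = -34 (I = -42 + 2**3 = -42 + 8 = -34)
(G(-4)*(-5) + W)*I = (-4*(-5) + 220)*(-34) = (20 + 220)*(-34) = 240*(-34) = -8160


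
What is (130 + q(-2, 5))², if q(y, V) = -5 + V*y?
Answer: 13225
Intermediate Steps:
(130 + q(-2, 5))² = (130 + (-5 + 5*(-2)))² = (130 + (-5 - 10))² = (130 - 15)² = 115² = 13225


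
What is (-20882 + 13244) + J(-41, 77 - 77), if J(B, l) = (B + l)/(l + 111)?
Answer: -847859/111 ≈ -7638.4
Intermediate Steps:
J(B, l) = (B + l)/(111 + l)
(-20882 + 13244) + J(-41, 77 - 77) = (-20882 + 13244) + (-41 + (77 - 77))/(111 + (77 - 77)) = -7638 + (-41 + 0)/(111 + 0) = -7638 - 41/111 = -847859/111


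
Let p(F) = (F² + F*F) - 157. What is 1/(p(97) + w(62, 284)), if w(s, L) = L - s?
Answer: 1/18883 ≈ 5.2958e-5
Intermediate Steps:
p(F) = -157 + 2*F² (p(F) = (F² + F²) - 157 = 2*F² - 157 = -157 + 2*F²)
1/(p(97) + w(62, 284)) = 1/((-157 + 2*97²) + (284 - 1*62)) = 1/((-157 + 2*9409) + (284 - 62)) = 1/((-157 + 18818) + 222) = 1/(18661 + 222) = 1/18883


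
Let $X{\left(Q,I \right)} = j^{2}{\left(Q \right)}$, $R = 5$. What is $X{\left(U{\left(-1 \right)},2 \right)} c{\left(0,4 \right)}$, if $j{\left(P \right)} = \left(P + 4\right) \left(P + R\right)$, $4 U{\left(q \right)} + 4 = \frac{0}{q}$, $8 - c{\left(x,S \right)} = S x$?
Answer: $1152$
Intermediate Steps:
$c{\left(x,S \right)} = 8 - S x$
$U{\left(q \right)} = -1$ ($U{\left(q \right)} = -1 + \frac{0 \frac{1}{q}}{4} = -1 + \frac{1}{4} \cdot 0 = -1 + 0 = -1$)
$j{\left(P \right)} = \left(4 + P\right) \left(5 + P\right)$ ($j{\left(P \right)} = \left(P + 4\right) \left(P + 5\right) = \left(4 + P\right) \left(5 + P\right)$)
$X{\left(Q,I \right)} = \left(20 + Q^{2} + 9 Q\right)^{2}$
$X{\left(U{\left(-1 \right)},2 \right)} c{\left(0,4 \right)} = \left(20 + \left(-1\right)^{2} + 9 \left(-1\right)\right)^{2} \left(8 - 4 \cdot 0\right) = \left(20 + 1 - 9\right)^{2} \left(8 + 0\right) = 12^{2} \cdot 8 = 144 \cdot 8 = 1152$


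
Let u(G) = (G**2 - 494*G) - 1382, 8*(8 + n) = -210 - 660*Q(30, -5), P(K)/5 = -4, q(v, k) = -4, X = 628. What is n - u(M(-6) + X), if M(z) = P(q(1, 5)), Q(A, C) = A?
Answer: -281757/4 ≈ -70439.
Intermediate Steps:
P(K) = -20 (P(K) = 5*(-4) = -20)
M(z) = -20
n = -10037/4 (n = -8 + (-210 - 660*30)/8 = -8 + (-210 - 19800)/8 = -8 + (1/8)*(-20010) = -8 - 10005/4 = -10037/4 ≈ -2509.3)
u(G) = -1382 + G**2 - 494*G
n - u(M(-6) + X) = -10037/4 - (-1382 + (-20 + 628)**2 - 494*(-20 + 628)) = -10037/4 - (-1382 + 608**2 - 494*608) = -10037/4 - (-1382 + 369664 - 300352) = -10037/4 - 1*67930 = -10037/4 - 67930 = -281757/4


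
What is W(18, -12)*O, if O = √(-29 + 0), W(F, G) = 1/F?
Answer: I*√29/18 ≈ 0.29918*I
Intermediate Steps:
O = I*√29 (O = √(-29) = I*√29 ≈ 5.3852*I)
W(18, -12)*O = (I*√29)/18 = I*√29/18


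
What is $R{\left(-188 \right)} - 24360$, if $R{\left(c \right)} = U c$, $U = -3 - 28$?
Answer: $-18532$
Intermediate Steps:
$U = -31$ ($U = -3 - 28 = -31$)
$R{\left(c \right)} = - 31 c$
$R{\left(-188 \right)} - 24360 = \left(-31\right) \left(-188\right) - 24360 = 5828 - 24360 = -18532$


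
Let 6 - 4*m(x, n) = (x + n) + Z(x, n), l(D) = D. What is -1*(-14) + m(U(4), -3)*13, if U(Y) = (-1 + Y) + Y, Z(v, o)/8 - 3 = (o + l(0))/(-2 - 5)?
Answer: -961/14 ≈ -68.643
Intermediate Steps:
Z(v, o) = 24 - 8*o/7 (Z(v, o) = 24 + 8*((o + 0)/(-2 - 5)) = 24 + 8*(o/(-7)) = 24 + 8*(o*(-⅐)) = 24 + 8*(-o/7) = 24 - 8*o/7)
U(Y) = -1 + 2*Y
m(x, n) = -9/2 - x/4 + n/28 (m(x, n) = 3/2 - ((x + n) + (24 - 8*n/7))/4 = 3/2 - ((n + x) + (24 - 8*n/7))/4 = 3/2 - (24 + x - n/7)/4 = 3/2 + (-6 - x/4 + n/28) = -9/2 - x/4 + n/28)
-1*(-14) + m(U(4), -3)*13 = -1*(-14) + (-9/2 - (-1 + 2*4)/4 + (1/28)*(-3))*13 = 14 + (-9/2 - (-1 + 8)/4 - 3/28)*13 = 14 + (-9/2 - ¼*7 - 3/28)*13 = 14 + (-9/2 - 7/4 - 3/28)*13 = 14 - 89/14*13 = 14 - 1157/14 = -961/14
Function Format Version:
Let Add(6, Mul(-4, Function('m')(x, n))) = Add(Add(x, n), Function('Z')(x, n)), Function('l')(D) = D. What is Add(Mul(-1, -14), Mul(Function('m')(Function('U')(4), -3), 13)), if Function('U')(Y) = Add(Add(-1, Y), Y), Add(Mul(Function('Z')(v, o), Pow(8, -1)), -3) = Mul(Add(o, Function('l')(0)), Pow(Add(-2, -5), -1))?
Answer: Rational(-961, 14) ≈ -68.643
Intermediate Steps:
Function('Z')(v, o) = Add(24, Mul(Rational(-8, 7), o)) (Function('Z')(v, o) = Add(24, Mul(8, Mul(Add(o, 0), Pow(Add(-2, -5), -1)))) = Add(24, Mul(8, Mul(o, Pow(-7, -1)))) = Add(24, Mul(8, Mul(o, Rational(-1, 7)))) = Add(24, Mul(8, Mul(Rational(-1, 7), o))) = Add(24, Mul(Rational(-8, 7), o)))
Function('U')(Y) = Add(-1, Mul(2, Y))
Function('m')(x, n) = Add(Rational(-9, 2), Mul(Rational(-1, 4), x), Mul(Rational(1, 28), n)) (Function('m')(x, n) = Add(Rational(3, 2), Mul(Rational(-1, 4), Add(Add(x, n), Add(24, Mul(Rational(-8, 7), n))))) = Add(Rational(3, 2), Mul(Rational(-1, 4), Add(Add(n, x), Add(24, Mul(Rational(-8, 7), n))))) = Add(Rational(3, 2), Mul(Rational(-1, 4), Add(24, x, Mul(Rational(-1, 7), n)))) = Add(Rational(3, 2), Add(-6, Mul(Rational(-1, 4), x), Mul(Rational(1, 28), n))) = Add(Rational(-9, 2), Mul(Rational(-1, 4), x), Mul(Rational(1, 28), n)))
Add(Mul(-1, -14), Mul(Function('m')(Function('U')(4), -3), 13)) = Add(Mul(-1, -14), Mul(Add(Rational(-9, 2), Mul(Rational(-1, 4), Add(-1, Mul(2, 4))), Mul(Rational(1, 28), -3)), 13)) = Add(14, Mul(Add(Rational(-9, 2), Mul(Rational(-1, 4), Add(-1, 8)), Rational(-3, 28)), 13)) = Add(14, Mul(Add(Rational(-9, 2), Mul(Rational(-1, 4), 7), Rational(-3, 28)), 13)) = Add(14, Mul(Add(Rational(-9, 2), Rational(-7, 4), Rational(-3, 28)), 13)) = Add(14, Mul(Rational(-89, 14), 13)) = Add(14, Rational(-1157, 14)) = Rational(-961, 14)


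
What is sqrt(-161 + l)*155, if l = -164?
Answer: 775*I*sqrt(13) ≈ 2794.3*I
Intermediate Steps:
sqrt(-161 + l)*155 = sqrt(-161 - 164)*155 = sqrt(-325)*155 = (5*I*sqrt(13))*155 = 775*I*sqrt(13)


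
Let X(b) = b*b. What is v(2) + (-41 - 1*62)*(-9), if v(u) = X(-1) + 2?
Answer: 930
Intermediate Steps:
X(b) = b²
v(u) = 3 (v(u) = (-1)² + 2 = 1 + 2 = 3)
v(2) + (-41 - 1*62)*(-9) = 3 + (-41 - 1*62)*(-9) = 3 + (-41 - 62)*(-9) = 3 - 103*(-9) = 3 + 927 = 930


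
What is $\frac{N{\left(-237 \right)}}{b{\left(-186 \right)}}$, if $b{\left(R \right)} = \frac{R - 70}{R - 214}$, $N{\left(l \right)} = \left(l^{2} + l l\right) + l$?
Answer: $\frac{2802525}{16} \approx 1.7516 \cdot 10^{5}$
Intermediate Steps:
$N{\left(l \right)} = l + 2 l^{2}$ ($N{\left(l \right)} = \left(l^{2} + l^{2}\right) + l = 2 l^{2} + l = l + 2 l^{2}$)
$b{\left(R \right)} = \frac{-70 + R}{-214 + R}$
$\frac{N{\left(-237 \right)}}{b{\left(-186 \right)}} = \frac{\left(-237\right) \left(1 + 2 \left(-237\right)\right)}{\frac{1}{-214 - 186} \left(-70 - 186\right)} = \frac{\left(-237\right) \left(1 - 474\right)}{\frac{1}{-400} \left(-256\right)} = \frac{\left(-237\right) \left(-473\right)}{\left(- \frac{1}{400}\right) \left(-256\right)} = \frac{112101}{\frac{16}{25}} = 112101 \cdot \frac{25}{16} = \frac{2802525}{16}$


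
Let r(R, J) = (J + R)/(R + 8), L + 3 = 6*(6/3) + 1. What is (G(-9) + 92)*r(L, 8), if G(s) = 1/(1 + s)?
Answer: 735/8 ≈ 91.875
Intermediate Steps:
L = 10 (L = -3 + (6*(6/3) + 1) = -3 + (6*(6*(⅓)) + 1) = -3 + (6*2 + 1) = -3 + (12 + 1) = -3 + 13 = 10)
r(R, J) = (J + R)/(8 + R)
(G(-9) + 92)*r(L, 8) = (1/(1 - 9) + 92)*((8 + 10)/(8 + 10)) = (1/(-8) + 92)*(18/18) = (-⅛ + 92)*((1/18)*18) = (735/8)*1 = 735/8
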